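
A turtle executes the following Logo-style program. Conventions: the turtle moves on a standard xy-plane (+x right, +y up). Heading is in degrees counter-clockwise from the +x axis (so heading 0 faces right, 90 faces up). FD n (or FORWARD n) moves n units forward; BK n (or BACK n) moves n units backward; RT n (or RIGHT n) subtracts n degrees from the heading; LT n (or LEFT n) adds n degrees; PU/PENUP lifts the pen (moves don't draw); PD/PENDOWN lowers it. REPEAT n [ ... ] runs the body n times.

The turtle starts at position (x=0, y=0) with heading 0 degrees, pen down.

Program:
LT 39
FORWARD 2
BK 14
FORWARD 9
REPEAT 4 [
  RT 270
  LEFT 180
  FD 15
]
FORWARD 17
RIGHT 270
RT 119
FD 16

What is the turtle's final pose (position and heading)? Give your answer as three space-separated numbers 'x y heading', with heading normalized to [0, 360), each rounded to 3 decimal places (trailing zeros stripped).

Executing turtle program step by step:
Start: pos=(0,0), heading=0, pen down
LT 39: heading 0 -> 39
FD 2: (0,0) -> (1.554,1.259) [heading=39, draw]
BK 14: (1.554,1.259) -> (-9.326,-7.552) [heading=39, draw]
FD 9: (-9.326,-7.552) -> (-2.331,-1.888) [heading=39, draw]
REPEAT 4 [
  -- iteration 1/4 --
  RT 270: heading 39 -> 129
  LT 180: heading 129 -> 309
  FD 15: (-2.331,-1.888) -> (7.108,-13.545) [heading=309, draw]
  -- iteration 2/4 --
  RT 270: heading 309 -> 39
  LT 180: heading 39 -> 219
  FD 15: (7.108,-13.545) -> (-4.549,-22.985) [heading=219, draw]
  -- iteration 3/4 --
  RT 270: heading 219 -> 309
  LT 180: heading 309 -> 129
  FD 15: (-4.549,-22.985) -> (-13.989,-11.328) [heading=129, draw]
  -- iteration 4/4 --
  RT 270: heading 129 -> 219
  LT 180: heading 219 -> 39
  FD 15: (-13.989,-11.328) -> (-2.331,-1.888) [heading=39, draw]
]
FD 17: (-2.331,-1.888) -> (10.88,8.81) [heading=39, draw]
RT 270: heading 39 -> 129
RT 119: heading 129 -> 10
FD 16: (10.88,8.81) -> (26.637,11.589) [heading=10, draw]
Final: pos=(26.637,11.589), heading=10, 9 segment(s) drawn

Answer: 26.637 11.589 10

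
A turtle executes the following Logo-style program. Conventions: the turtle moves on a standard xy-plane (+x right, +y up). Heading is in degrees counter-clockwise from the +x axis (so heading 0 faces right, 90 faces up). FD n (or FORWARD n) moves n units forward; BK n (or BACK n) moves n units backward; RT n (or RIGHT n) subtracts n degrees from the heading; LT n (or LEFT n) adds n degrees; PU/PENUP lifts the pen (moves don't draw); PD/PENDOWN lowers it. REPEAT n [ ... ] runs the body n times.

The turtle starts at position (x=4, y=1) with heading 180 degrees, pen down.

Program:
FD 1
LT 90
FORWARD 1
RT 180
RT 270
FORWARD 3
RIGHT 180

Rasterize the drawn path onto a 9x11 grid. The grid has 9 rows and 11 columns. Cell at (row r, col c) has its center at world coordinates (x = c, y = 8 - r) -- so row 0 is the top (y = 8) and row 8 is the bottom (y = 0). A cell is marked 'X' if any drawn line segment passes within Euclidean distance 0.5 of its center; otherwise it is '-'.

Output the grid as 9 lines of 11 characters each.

Answer: -----------
-----------
-----------
-----------
-----------
-----------
-----------
---XX------
XXXX-------

Derivation:
Segment 0: (4,1) -> (3,1)
Segment 1: (3,1) -> (3,0)
Segment 2: (3,0) -> (0,-0)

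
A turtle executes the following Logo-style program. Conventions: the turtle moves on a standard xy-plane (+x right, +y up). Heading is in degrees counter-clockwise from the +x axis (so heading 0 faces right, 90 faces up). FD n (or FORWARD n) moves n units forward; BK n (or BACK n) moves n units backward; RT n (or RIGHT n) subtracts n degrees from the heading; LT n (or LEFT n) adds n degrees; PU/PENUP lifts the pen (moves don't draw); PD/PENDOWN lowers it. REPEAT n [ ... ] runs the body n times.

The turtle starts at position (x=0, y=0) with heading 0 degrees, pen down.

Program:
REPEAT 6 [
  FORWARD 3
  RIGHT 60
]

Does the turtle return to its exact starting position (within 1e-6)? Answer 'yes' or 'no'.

Executing turtle program step by step:
Start: pos=(0,0), heading=0, pen down
REPEAT 6 [
  -- iteration 1/6 --
  FD 3: (0,0) -> (3,0) [heading=0, draw]
  RT 60: heading 0 -> 300
  -- iteration 2/6 --
  FD 3: (3,0) -> (4.5,-2.598) [heading=300, draw]
  RT 60: heading 300 -> 240
  -- iteration 3/6 --
  FD 3: (4.5,-2.598) -> (3,-5.196) [heading=240, draw]
  RT 60: heading 240 -> 180
  -- iteration 4/6 --
  FD 3: (3,-5.196) -> (0,-5.196) [heading=180, draw]
  RT 60: heading 180 -> 120
  -- iteration 5/6 --
  FD 3: (0,-5.196) -> (-1.5,-2.598) [heading=120, draw]
  RT 60: heading 120 -> 60
  -- iteration 6/6 --
  FD 3: (-1.5,-2.598) -> (0,0) [heading=60, draw]
  RT 60: heading 60 -> 0
]
Final: pos=(0,0), heading=0, 6 segment(s) drawn

Start position: (0, 0)
Final position: (0, 0)
Distance = 0; < 1e-6 -> CLOSED

Answer: yes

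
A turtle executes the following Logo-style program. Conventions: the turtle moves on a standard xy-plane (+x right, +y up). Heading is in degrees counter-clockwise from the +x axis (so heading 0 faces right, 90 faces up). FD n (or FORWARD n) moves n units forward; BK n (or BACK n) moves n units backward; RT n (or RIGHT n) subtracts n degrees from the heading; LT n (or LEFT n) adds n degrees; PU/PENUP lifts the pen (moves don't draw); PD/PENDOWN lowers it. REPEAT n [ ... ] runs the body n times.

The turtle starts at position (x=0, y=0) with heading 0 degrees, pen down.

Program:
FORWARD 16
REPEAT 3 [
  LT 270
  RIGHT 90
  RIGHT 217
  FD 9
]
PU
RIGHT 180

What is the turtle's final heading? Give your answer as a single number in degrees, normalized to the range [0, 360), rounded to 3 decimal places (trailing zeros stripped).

Answer: 69

Derivation:
Executing turtle program step by step:
Start: pos=(0,0), heading=0, pen down
FD 16: (0,0) -> (16,0) [heading=0, draw]
REPEAT 3 [
  -- iteration 1/3 --
  LT 270: heading 0 -> 270
  RT 90: heading 270 -> 180
  RT 217: heading 180 -> 323
  FD 9: (16,0) -> (23.188,-5.416) [heading=323, draw]
  -- iteration 2/3 --
  LT 270: heading 323 -> 233
  RT 90: heading 233 -> 143
  RT 217: heading 143 -> 286
  FD 9: (23.188,-5.416) -> (25.668,-14.068) [heading=286, draw]
  -- iteration 3/3 --
  LT 270: heading 286 -> 196
  RT 90: heading 196 -> 106
  RT 217: heading 106 -> 249
  FD 9: (25.668,-14.068) -> (22.443,-22.47) [heading=249, draw]
]
PU: pen up
RT 180: heading 249 -> 69
Final: pos=(22.443,-22.47), heading=69, 4 segment(s) drawn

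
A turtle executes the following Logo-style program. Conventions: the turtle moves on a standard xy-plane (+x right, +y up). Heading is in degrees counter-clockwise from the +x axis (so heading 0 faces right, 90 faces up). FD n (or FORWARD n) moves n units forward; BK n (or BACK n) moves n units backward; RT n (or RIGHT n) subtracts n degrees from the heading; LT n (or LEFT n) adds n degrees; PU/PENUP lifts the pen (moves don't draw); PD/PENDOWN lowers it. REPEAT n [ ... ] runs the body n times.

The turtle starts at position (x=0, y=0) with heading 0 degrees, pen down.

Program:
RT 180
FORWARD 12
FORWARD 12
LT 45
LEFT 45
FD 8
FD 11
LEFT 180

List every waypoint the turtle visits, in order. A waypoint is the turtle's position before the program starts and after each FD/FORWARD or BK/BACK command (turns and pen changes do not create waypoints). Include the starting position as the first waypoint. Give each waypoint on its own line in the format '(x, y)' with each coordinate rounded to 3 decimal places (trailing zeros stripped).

Executing turtle program step by step:
Start: pos=(0,0), heading=0, pen down
RT 180: heading 0 -> 180
FD 12: (0,0) -> (-12,0) [heading=180, draw]
FD 12: (-12,0) -> (-24,0) [heading=180, draw]
LT 45: heading 180 -> 225
LT 45: heading 225 -> 270
FD 8: (-24,0) -> (-24,-8) [heading=270, draw]
FD 11: (-24,-8) -> (-24,-19) [heading=270, draw]
LT 180: heading 270 -> 90
Final: pos=(-24,-19), heading=90, 4 segment(s) drawn
Waypoints (5 total):
(0, 0)
(-12, 0)
(-24, 0)
(-24, -8)
(-24, -19)

Answer: (0, 0)
(-12, 0)
(-24, 0)
(-24, -8)
(-24, -19)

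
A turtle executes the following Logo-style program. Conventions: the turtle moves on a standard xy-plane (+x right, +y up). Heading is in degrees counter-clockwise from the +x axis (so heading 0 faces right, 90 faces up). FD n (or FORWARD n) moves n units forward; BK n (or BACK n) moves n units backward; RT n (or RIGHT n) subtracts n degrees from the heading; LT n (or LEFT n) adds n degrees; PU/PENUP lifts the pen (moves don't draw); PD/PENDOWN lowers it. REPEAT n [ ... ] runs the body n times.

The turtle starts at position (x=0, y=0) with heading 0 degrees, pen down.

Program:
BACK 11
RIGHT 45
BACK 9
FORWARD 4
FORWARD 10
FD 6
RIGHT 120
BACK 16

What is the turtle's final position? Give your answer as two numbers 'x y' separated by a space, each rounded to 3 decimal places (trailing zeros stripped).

Answer: 12.233 -3.637

Derivation:
Executing turtle program step by step:
Start: pos=(0,0), heading=0, pen down
BK 11: (0,0) -> (-11,0) [heading=0, draw]
RT 45: heading 0 -> 315
BK 9: (-11,0) -> (-17.364,6.364) [heading=315, draw]
FD 4: (-17.364,6.364) -> (-14.536,3.536) [heading=315, draw]
FD 10: (-14.536,3.536) -> (-7.464,-3.536) [heading=315, draw]
FD 6: (-7.464,-3.536) -> (-3.222,-7.778) [heading=315, draw]
RT 120: heading 315 -> 195
BK 16: (-3.222,-7.778) -> (12.233,-3.637) [heading=195, draw]
Final: pos=(12.233,-3.637), heading=195, 6 segment(s) drawn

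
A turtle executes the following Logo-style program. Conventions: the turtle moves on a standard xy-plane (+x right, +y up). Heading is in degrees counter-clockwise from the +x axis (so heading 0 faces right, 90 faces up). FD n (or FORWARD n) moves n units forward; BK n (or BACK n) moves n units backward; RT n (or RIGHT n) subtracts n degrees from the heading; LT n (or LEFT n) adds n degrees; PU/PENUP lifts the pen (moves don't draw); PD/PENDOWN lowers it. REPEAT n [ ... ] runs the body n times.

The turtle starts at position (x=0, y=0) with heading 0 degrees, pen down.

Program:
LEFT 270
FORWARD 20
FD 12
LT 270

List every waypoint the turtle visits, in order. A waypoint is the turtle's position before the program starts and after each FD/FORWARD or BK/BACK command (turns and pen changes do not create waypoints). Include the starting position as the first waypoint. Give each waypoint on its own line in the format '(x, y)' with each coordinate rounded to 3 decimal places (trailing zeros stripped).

Executing turtle program step by step:
Start: pos=(0,0), heading=0, pen down
LT 270: heading 0 -> 270
FD 20: (0,0) -> (0,-20) [heading=270, draw]
FD 12: (0,-20) -> (0,-32) [heading=270, draw]
LT 270: heading 270 -> 180
Final: pos=(0,-32), heading=180, 2 segment(s) drawn
Waypoints (3 total):
(0, 0)
(0, -20)
(0, -32)

Answer: (0, 0)
(0, -20)
(0, -32)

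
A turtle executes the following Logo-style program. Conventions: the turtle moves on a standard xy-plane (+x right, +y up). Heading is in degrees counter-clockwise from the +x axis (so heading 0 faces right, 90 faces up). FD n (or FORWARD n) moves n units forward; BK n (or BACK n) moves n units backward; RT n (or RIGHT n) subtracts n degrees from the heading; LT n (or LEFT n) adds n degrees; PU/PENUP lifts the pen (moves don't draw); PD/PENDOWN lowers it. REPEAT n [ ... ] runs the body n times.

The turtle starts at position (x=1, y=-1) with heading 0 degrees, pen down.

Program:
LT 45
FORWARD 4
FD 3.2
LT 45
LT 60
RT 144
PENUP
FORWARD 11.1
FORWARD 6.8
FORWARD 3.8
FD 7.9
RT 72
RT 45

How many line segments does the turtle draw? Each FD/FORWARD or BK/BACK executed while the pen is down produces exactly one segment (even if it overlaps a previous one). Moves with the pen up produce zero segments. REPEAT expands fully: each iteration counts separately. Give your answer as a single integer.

Answer: 2

Derivation:
Executing turtle program step by step:
Start: pos=(1,-1), heading=0, pen down
LT 45: heading 0 -> 45
FD 4: (1,-1) -> (3.828,1.828) [heading=45, draw]
FD 3.2: (3.828,1.828) -> (6.091,4.091) [heading=45, draw]
LT 45: heading 45 -> 90
LT 60: heading 90 -> 150
RT 144: heading 150 -> 6
PU: pen up
FD 11.1: (6.091,4.091) -> (17.13,5.251) [heading=6, move]
FD 6.8: (17.13,5.251) -> (23.893,5.962) [heading=6, move]
FD 3.8: (23.893,5.962) -> (27.672,6.359) [heading=6, move]
FD 7.9: (27.672,6.359) -> (35.529,7.185) [heading=6, move]
RT 72: heading 6 -> 294
RT 45: heading 294 -> 249
Final: pos=(35.529,7.185), heading=249, 2 segment(s) drawn
Segments drawn: 2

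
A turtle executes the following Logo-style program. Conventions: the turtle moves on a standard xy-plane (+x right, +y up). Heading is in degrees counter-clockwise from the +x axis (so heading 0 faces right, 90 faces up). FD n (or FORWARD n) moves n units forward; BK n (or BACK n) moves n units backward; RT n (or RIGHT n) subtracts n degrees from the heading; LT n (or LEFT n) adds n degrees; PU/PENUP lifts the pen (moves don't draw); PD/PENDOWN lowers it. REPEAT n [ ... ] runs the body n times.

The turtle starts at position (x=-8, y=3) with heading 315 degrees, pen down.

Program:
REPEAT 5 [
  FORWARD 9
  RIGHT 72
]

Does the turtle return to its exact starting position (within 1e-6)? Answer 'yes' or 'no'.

Executing turtle program step by step:
Start: pos=(-8,3), heading=315, pen down
REPEAT 5 [
  -- iteration 1/5 --
  FD 9: (-8,3) -> (-1.636,-3.364) [heading=315, draw]
  RT 72: heading 315 -> 243
  -- iteration 2/5 --
  FD 9: (-1.636,-3.364) -> (-5.722,-11.383) [heading=243, draw]
  RT 72: heading 243 -> 171
  -- iteration 3/5 --
  FD 9: (-5.722,-11.383) -> (-14.611,-9.975) [heading=171, draw]
  RT 72: heading 171 -> 99
  -- iteration 4/5 --
  FD 9: (-14.611,-9.975) -> (-16.019,-1.086) [heading=99, draw]
  RT 72: heading 99 -> 27
  -- iteration 5/5 --
  FD 9: (-16.019,-1.086) -> (-8,3) [heading=27, draw]
  RT 72: heading 27 -> 315
]
Final: pos=(-8,3), heading=315, 5 segment(s) drawn

Start position: (-8, 3)
Final position: (-8, 3)
Distance = 0; < 1e-6 -> CLOSED

Answer: yes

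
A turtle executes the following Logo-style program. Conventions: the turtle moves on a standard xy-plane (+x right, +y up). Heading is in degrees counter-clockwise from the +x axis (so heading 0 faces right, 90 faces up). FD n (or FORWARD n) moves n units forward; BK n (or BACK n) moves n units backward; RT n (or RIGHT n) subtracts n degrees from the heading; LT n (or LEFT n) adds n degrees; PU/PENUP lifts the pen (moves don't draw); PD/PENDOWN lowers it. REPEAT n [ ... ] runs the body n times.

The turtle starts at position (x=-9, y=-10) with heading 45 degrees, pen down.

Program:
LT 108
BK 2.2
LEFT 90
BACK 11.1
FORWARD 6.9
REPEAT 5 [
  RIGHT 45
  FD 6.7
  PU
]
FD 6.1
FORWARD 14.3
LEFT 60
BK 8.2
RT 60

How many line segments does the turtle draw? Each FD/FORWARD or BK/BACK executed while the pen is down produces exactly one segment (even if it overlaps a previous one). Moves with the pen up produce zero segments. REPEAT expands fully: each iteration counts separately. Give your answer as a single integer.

Answer: 4

Derivation:
Executing turtle program step by step:
Start: pos=(-9,-10), heading=45, pen down
LT 108: heading 45 -> 153
BK 2.2: (-9,-10) -> (-7.04,-10.999) [heading=153, draw]
LT 90: heading 153 -> 243
BK 11.1: (-7.04,-10.999) -> (-2,-1.109) [heading=243, draw]
FD 6.9: (-2,-1.109) -> (-5.133,-7.257) [heading=243, draw]
REPEAT 5 [
  -- iteration 1/5 --
  RT 45: heading 243 -> 198
  FD 6.7: (-5.133,-7.257) -> (-11.505,-9.327) [heading=198, draw]
  PU: pen up
  -- iteration 2/5 --
  RT 45: heading 198 -> 153
  FD 6.7: (-11.505,-9.327) -> (-17.475,-6.285) [heading=153, move]
  PU: pen up
  -- iteration 3/5 --
  RT 45: heading 153 -> 108
  FD 6.7: (-17.475,-6.285) -> (-19.545,0.087) [heading=108, move]
  PU: pen up
  -- iteration 4/5 --
  RT 45: heading 108 -> 63
  FD 6.7: (-19.545,0.087) -> (-16.504,6.057) [heading=63, move]
  PU: pen up
  -- iteration 5/5 --
  RT 45: heading 63 -> 18
  FD 6.7: (-16.504,6.057) -> (-10.131,8.127) [heading=18, move]
  PU: pen up
]
FD 6.1: (-10.131,8.127) -> (-4.33,10.012) [heading=18, move]
FD 14.3: (-4.33,10.012) -> (9.27,14.431) [heading=18, move]
LT 60: heading 18 -> 78
BK 8.2: (9.27,14.431) -> (7.565,6.41) [heading=78, move]
RT 60: heading 78 -> 18
Final: pos=(7.565,6.41), heading=18, 4 segment(s) drawn
Segments drawn: 4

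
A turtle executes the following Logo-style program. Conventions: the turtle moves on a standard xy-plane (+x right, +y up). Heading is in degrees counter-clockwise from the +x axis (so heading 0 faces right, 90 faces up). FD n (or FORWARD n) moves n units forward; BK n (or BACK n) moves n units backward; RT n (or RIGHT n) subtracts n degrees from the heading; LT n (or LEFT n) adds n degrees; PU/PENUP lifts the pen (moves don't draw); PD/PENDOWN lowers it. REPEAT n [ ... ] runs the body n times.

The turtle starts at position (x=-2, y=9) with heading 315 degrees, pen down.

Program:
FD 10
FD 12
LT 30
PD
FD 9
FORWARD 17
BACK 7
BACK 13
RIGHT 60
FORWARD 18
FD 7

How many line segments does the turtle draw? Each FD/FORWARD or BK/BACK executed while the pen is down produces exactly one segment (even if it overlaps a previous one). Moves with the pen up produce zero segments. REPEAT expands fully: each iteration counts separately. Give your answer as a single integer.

Executing turtle program step by step:
Start: pos=(-2,9), heading=315, pen down
FD 10: (-2,9) -> (5.071,1.929) [heading=315, draw]
FD 12: (5.071,1.929) -> (13.556,-6.556) [heading=315, draw]
LT 30: heading 315 -> 345
PD: pen down
FD 9: (13.556,-6.556) -> (22.25,-8.886) [heading=345, draw]
FD 17: (22.25,-8.886) -> (38.67,-13.286) [heading=345, draw]
BK 7: (38.67,-13.286) -> (31.909,-11.474) [heading=345, draw]
BK 13: (31.909,-11.474) -> (19.352,-8.109) [heading=345, draw]
RT 60: heading 345 -> 285
FD 18: (19.352,-8.109) -> (24.011,-25.496) [heading=285, draw]
FD 7: (24.011,-25.496) -> (25.822,-32.257) [heading=285, draw]
Final: pos=(25.822,-32.257), heading=285, 8 segment(s) drawn
Segments drawn: 8

Answer: 8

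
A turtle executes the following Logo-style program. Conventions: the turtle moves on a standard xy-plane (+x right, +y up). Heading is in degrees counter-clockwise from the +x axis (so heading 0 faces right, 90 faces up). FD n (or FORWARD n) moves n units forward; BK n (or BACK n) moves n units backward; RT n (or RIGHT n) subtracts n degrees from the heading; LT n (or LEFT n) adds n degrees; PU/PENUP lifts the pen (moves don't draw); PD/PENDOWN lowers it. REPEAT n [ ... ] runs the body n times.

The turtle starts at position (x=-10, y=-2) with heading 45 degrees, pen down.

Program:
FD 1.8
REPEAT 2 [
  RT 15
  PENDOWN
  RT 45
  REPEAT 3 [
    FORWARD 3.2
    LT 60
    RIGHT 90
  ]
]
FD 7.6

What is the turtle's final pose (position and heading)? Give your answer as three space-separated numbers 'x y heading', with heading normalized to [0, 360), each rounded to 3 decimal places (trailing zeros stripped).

Executing turtle program step by step:
Start: pos=(-10,-2), heading=45, pen down
FD 1.8: (-10,-2) -> (-8.727,-0.727) [heading=45, draw]
REPEAT 2 [
  -- iteration 1/2 --
  RT 15: heading 45 -> 30
  PD: pen down
  RT 45: heading 30 -> 345
  REPEAT 3 [
    -- iteration 1/3 --
    FD 3.2: (-8.727,-0.727) -> (-5.636,-1.555) [heading=345, draw]
    LT 60: heading 345 -> 45
    RT 90: heading 45 -> 315
    -- iteration 2/3 --
    FD 3.2: (-5.636,-1.555) -> (-3.374,-3.818) [heading=315, draw]
    LT 60: heading 315 -> 15
    RT 90: heading 15 -> 285
    -- iteration 3/3 --
    FD 3.2: (-3.374,-3.818) -> (-2.545,-6.909) [heading=285, draw]
    LT 60: heading 285 -> 345
    RT 90: heading 345 -> 255
  ]
  -- iteration 2/2 --
  RT 15: heading 255 -> 240
  PD: pen down
  RT 45: heading 240 -> 195
  REPEAT 3 [
    -- iteration 1/3 --
    FD 3.2: (-2.545,-6.909) -> (-5.636,-7.737) [heading=195, draw]
    LT 60: heading 195 -> 255
    RT 90: heading 255 -> 165
    -- iteration 2/3 --
    FD 3.2: (-5.636,-7.737) -> (-8.727,-6.909) [heading=165, draw]
    LT 60: heading 165 -> 225
    RT 90: heading 225 -> 135
    -- iteration 3/3 --
    FD 3.2: (-8.727,-6.909) -> (-10.99,-4.646) [heading=135, draw]
    LT 60: heading 135 -> 195
    RT 90: heading 195 -> 105
  ]
]
FD 7.6: (-10.99,-4.646) -> (-12.957,2.695) [heading=105, draw]
Final: pos=(-12.957,2.695), heading=105, 8 segment(s) drawn

Answer: -12.957 2.695 105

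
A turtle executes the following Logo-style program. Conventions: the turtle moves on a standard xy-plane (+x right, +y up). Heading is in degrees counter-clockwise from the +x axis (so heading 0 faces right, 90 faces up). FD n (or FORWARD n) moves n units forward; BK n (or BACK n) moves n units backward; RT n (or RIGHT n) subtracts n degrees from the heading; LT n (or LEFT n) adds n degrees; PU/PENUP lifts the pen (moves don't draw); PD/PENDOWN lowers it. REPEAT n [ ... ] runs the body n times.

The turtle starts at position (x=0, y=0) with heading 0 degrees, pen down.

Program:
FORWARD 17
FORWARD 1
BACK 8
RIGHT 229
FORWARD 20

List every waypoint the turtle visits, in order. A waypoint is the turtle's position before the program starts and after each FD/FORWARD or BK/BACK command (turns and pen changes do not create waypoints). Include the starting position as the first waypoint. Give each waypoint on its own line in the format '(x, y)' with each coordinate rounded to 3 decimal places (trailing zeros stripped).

Answer: (0, 0)
(17, 0)
(18, 0)
(10, 0)
(-3.121, 15.094)

Derivation:
Executing turtle program step by step:
Start: pos=(0,0), heading=0, pen down
FD 17: (0,0) -> (17,0) [heading=0, draw]
FD 1: (17,0) -> (18,0) [heading=0, draw]
BK 8: (18,0) -> (10,0) [heading=0, draw]
RT 229: heading 0 -> 131
FD 20: (10,0) -> (-3.121,15.094) [heading=131, draw]
Final: pos=(-3.121,15.094), heading=131, 4 segment(s) drawn
Waypoints (5 total):
(0, 0)
(17, 0)
(18, 0)
(10, 0)
(-3.121, 15.094)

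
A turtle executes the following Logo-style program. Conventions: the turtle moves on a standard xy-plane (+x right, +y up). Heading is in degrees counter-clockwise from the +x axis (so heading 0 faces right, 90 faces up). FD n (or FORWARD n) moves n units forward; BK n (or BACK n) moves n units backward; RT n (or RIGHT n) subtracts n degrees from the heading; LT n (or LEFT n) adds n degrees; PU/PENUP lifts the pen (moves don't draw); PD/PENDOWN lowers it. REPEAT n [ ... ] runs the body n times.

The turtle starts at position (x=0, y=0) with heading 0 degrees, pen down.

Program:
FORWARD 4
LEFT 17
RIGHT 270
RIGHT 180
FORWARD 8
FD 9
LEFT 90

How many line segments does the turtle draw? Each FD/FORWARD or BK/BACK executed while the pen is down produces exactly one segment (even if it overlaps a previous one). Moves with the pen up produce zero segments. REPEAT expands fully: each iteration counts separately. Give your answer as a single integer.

Executing turtle program step by step:
Start: pos=(0,0), heading=0, pen down
FD 4: (0,0) -> (4,0) [heading=0, draw]
LT 17: heading 0 -> 17
RT 270: heading 17 -> 107
RT 180: heading 107 -> 287
FD 8: (4,0) -> (6.339,-7.65) [heading=287, draw]
FD 9: (6.339,-7.65) -> (8.97,-16.257) [heading=287, draw]
LT 90: heading 287 -> 17
Final: pos=(8.97,-16.257), heading=17, 3 segment(s) drawn
Segments drawn: 3

Answer: 3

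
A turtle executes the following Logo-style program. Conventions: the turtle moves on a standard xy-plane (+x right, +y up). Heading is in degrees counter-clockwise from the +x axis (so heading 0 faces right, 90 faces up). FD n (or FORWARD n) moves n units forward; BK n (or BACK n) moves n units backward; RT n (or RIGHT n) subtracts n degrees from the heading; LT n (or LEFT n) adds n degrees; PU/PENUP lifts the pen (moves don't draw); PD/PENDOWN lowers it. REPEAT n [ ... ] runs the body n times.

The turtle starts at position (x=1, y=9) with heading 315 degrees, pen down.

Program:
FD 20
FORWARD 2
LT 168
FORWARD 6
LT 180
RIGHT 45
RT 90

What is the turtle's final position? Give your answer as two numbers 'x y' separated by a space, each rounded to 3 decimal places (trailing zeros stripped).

Executing turtle program step by step:
Start: pos=(1,9), heading=315, pen down
FD 20: (1,9) -> (15.142,-5.142) [heading=315, draw]
FD 2: (15.142,-5.142) -> (16.556,-6.556) [heading=315, draw]
LT 168: heading 315 -> 123
FD 6: (16.556,-6.556) -> (13.289,-1.524) [heading=123, draw]
LT 180: heading 123 -> 303
RT 45: heading 303 -> 258
RT 90: heading 258 -> 168
Final: pos=(13.289,-1.524), heading=168, 3 segment(s) drawn

Answer: 13.289 -1.524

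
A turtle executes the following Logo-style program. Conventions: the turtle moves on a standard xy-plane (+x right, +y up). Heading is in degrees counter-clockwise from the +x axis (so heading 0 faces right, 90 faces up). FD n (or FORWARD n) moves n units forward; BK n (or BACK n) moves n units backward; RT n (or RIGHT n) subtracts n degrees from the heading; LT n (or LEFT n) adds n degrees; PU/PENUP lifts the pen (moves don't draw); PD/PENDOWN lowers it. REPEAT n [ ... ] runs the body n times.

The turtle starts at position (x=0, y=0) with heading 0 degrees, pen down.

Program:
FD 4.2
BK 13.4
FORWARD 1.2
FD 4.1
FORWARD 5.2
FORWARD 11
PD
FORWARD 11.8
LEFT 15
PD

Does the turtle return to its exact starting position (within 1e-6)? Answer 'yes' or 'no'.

Answer: no

Derivation:
Executing turtle program step by step:
Start: pos=(0,0), heading=0, pen down
FD 4.2: (0,0) -> (4.2,0) [heading=0, draw]
BK 13.4: (4.2,0) -> (-9.2,0) [heading=0, draw]
FD 1.2: (-9.2,0) -> (-8,0) [heading=0, draw]
FD 4.1: (-8,0) -> (-3.9,0) [heading=0, draw]
FD 5.2: (-3.9,0) -> (1.3,0) [heading=0, draw]
FD 11: (1.3,0) -> (12.3,0) [heading=0, draw]
PD: pen down
FD 11.8: (12.3,0) -> (24.1,0) [heading=0, draw]
LT 15: heading 0 -> 15
PD: pen down
Final: pos=(24.1,0), heading=15, 7 segment(s) drawn

Start position: (0, 0)
Final position: (24.1, 0)
Distance = 24.1; >= 1e-6 -> NOT closed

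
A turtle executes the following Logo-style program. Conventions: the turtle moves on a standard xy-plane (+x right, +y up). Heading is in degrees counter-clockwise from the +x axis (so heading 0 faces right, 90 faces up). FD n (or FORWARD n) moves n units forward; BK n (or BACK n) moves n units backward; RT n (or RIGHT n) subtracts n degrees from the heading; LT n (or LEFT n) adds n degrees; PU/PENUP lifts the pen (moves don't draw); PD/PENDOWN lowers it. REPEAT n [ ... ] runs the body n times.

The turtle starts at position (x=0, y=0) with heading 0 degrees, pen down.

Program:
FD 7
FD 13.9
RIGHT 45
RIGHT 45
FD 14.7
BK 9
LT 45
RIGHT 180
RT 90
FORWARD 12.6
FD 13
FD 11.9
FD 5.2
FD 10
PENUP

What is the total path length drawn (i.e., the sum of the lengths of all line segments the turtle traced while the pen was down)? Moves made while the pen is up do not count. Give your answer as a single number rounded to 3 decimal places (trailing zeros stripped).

Executing turtle program step by step:
Start: pos=(0,0), heading=0, pen down
FD 7: (0,0) -> (7,0) [heading=0, draw]
FD 13.9: (7,0) -> (20.9,0) [heading=0, draw]
RT 45: heading 0 -> 315
RT 45: heading 315 -> 270
FD 14.7: (20.9,0) -> (20.9,-14.7) [heading=270, draw]
BK 9: (20.9,-14.7) -> (20.9,-5.7) [heading=270, draw]
LT 45: heading 270 -> 315
RT 180: heading 315 -> 135
RT 90: heading 135 -> 45
FD 12.6: (20.9,-5.7) -> (29.81,3.21) [heading=45, draw]
FD 13: (29.81,3.21) -> (39.002,12.402) [heading=45, draw]
FD 11.9: (39.002,12.402) -> (47.417,20.817) [heading=45, draw]
FD 5.2: (47.417,20.817) -> (51.093,24.493) [heading=45, draw]
FD 10: (51.093,24.493) -> (58.165,31.565) [heading=45, draw]
PU: pen up
Final: pos=(58.165,31.565), heading=45, 9 segment(s) drawn

Segment lengths:
  seg 1: (0,0) -> (7,0), length = 7
  seg 2: (7,0) -> (20.9,0), length = 13.9
  seg 3: (20.9,0) -> (20.9,-14.7), length = 14.7
  seg 4: (20.9,-14.7) -> (20.9,-5.7), length = 9
  seg 5: (20.9,-5.7) -> (29.81,3.21), length = 12.6
  seg 6: (29.81,3.21) -> (39.002,12.402), length = 13
  seg 7: (39.002,12.402) -> (47.417,20.817), length = 11.9
  seg 8: (47.417,20.817) -> (51.093,24.493), length = 5.2
  seg 9: (51.093,24.493) -> (58.165,31.565), length = 10
Total = 97.3

Answer: 97.3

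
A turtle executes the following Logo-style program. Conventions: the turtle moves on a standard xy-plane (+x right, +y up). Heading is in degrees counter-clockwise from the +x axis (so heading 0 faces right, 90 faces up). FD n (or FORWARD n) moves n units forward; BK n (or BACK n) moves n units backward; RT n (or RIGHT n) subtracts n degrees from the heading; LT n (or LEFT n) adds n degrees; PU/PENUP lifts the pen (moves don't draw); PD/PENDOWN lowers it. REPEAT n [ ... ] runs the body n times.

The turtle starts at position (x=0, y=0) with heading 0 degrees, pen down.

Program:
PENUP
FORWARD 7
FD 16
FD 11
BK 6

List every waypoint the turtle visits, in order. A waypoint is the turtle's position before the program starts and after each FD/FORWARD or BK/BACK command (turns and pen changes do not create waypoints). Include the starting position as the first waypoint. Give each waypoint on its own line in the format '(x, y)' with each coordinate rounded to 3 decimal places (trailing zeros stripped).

Executing turtle program step by step:
Start: pos=(0,0), heading=0, pen down
PU: pen up
FD 7: (0,0) -> (7,0) [heading=0, move]
FD 16: (7,0) -> (23,0) [heading=0, move]
FD 11: (23,0) -> (34,0) [heading=0, move]
BK 6: (34,0) -> (28,0) [heading=0, move]
Final: pos=(28,0), heading=0, 0 segment(s) drawn
Waypoints (5 total):
(0, 0)
(7, 0)
(23, 0)
(34, 0)
(28, 0)

Answer: (0, 0)
(7, 0)
(23, 0)
(34, 0)
(28, 0)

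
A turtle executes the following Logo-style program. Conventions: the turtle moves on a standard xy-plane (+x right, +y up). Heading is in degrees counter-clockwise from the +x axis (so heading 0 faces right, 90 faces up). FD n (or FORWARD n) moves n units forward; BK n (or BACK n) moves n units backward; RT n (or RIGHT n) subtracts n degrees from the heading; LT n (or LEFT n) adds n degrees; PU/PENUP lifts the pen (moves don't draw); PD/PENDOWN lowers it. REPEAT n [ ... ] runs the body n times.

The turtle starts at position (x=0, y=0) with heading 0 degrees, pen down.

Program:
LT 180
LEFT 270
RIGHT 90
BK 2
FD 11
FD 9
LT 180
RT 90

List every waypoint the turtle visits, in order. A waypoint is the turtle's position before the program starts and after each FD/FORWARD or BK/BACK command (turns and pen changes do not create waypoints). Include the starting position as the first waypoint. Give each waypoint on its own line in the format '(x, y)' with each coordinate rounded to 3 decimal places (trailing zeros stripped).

Executing turtle program step by step:
Start: pos=(0,0), heading=0, pen down
LT 180: heading 0 -> 180
LT 270: heading 180 -> 90
RT 90: heading 90 -> 0
BK 2: (0,0) -> (-2,0) [heading=0, draw]
FD 11: (-2,0) -> (9,0) [heading=0, draw]
FD 9: (9,0) -> (18,0) [heading=0, draw]
LT 180: heading 0 -> 180
RT 90: heading 180 -> 90
Final: pos=(18,0), heading=90, 3 segment(s) drawn
Waypoints (4 total):
(0, 0)
(-2, 0)
(9, 0)
(18, 0)

Answer: (0, 0)
(-2, 0)
(9, 0)
(18, 0)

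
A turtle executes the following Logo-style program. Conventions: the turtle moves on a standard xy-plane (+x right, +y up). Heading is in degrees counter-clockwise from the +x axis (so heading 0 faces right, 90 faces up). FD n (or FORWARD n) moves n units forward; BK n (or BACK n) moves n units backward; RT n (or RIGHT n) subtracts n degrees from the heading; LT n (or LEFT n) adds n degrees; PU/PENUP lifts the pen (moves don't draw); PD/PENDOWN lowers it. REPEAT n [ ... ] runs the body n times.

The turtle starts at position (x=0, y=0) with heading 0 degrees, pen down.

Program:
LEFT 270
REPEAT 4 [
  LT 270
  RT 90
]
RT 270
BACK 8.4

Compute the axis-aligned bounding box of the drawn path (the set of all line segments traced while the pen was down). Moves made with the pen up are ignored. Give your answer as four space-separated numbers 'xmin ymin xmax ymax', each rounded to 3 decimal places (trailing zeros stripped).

Answer: -8.4 0 0 0

Derivation:
Executing turtle program step by step:
Start: pos=(0,0), heading=0, pen down
LT 270: heading 0 -> 270
REPEAT 4 [
  -- iteration 1/4 --
  LT 270: heading 270 -> 180
  RT 90: heading 180 -> 90
  -- iteration 2/4 --
  LT 270: heading 90 -> 0
  RT 90: heading 0 -> 270
  -- iteration 3/4 --
  LT 270: heading 270 -> 180
  RT 90: heading 180 -> 90
  -- iteration 4/4 --
  LT 270: heading 90 -> 0
  RT 90: heading 0 -> 270
]
RT 270: heading 270 -> 0
BK 8.4: (0,0) -> (-8.4,0) [heading=0, draw]
Final: pos=(-8.4,0), heading=0, 1 segment(s) drawn

Segment endpoints: x in {-8.4, 0}, y in {0, 0}
xmin=-8.4, ymin=0, xmax=0, ymax=0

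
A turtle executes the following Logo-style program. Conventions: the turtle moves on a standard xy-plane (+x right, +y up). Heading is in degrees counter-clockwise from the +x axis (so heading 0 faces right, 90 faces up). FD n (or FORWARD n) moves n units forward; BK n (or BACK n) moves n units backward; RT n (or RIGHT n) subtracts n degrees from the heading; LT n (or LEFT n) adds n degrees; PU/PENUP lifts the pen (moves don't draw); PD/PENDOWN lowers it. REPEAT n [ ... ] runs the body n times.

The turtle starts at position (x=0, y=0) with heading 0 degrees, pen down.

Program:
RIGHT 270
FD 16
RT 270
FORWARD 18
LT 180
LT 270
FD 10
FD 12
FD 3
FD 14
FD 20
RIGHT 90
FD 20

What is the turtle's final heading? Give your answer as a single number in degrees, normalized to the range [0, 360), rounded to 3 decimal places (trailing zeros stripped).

Executing turtle program step by step:
Start: pos=(0,0), heading=0, pen down
RT 270: heading 0 -> 90
FD 16: (0,0) -> (0,16) [heading=90, draw]
RT 270: heading 90 -> 180
FD 18: (0,16) -> (-18,16) [heading=180, draw]
LT 180: heading 180 -> 0
LT 270: heading 0 -> 270
FD 10: (-18,16) -> (-18,6) [heading=270, draw]
FD 12: (-18,6) -> (-18,-6) [heading=270, draw]
FD 3: (-18,-6) -> (-18,-9) [heading=270, draw]
FD 14: (-18,-9) -> (-18,-23) [heading=270, draw]
FD 20: (-18,-23) -> (-18,-43) [heading=270, draw]
RT 90: heading 270 -> 180
FD 20: (-18,-43) -> (-38,-43) [heading=180, draw]
Final: pos=(-38,-43), heading=180, 8 segment(s) drawn

Answer: 180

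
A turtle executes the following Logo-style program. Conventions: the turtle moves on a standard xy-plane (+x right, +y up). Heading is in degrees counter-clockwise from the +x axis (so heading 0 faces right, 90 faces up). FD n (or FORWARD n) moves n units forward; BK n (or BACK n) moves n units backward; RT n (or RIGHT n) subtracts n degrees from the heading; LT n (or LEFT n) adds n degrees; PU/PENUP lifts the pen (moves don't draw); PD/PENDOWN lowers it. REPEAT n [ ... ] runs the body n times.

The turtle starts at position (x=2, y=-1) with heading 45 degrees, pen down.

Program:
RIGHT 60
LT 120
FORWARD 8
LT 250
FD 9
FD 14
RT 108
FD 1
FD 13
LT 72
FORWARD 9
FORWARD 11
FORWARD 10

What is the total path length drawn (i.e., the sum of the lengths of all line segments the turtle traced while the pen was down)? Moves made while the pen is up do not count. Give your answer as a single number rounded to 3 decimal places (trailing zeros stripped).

Answer: 75

Derivation:
Executing turtle program step by step:
Start: pos=(2,-1), heading=45, pen down
RT 60: heading 45 -> 345
LT 120: heading 345 -> 105
FD 8: (2,-1) -> (-0.071,6.727) [heading=105, draw]
LT 250: heading 105 -> 355
FD 9: (-0.071,6.727) -> (8.895,5.943) [heading=355, draw]
FD 14: (8.895,5.943) -> (22.842,4.723) [heading=355, draw]
RT 108: heading 355 -> 247
FD 1: (22.842,4.723) -> (22.451,3.802) [heading=247, draw]
FD 13: (22.451,3.802) -> (17.372,-8.164) [heading=247, draw]
LT 72: heading 247 -> 319
FD 9: (17.372,-8.164) -> (24.164,-14.069) [heading=319, draw]
FD 11: (24.164,-14.069) -> (32.466,-21.285) [heading=319, draw]
FD 10: (32.466,-21.285) -> (40.013,-27.846) [heading=319, draw]
Final: pos=(40.013,-27.846), heading=319, 8 segment(s) drawn

Segment lengths:
  seg 1: (2,-1) -> (-0.071,6.727), length = 8
  seg 2: (-0.071,6.727) -> (8.895,5.943), length = 9
  seg 3: (8.895,5.943) -> (22.842,4.723), length = 14
  seg 4: (22.842,4.723) -> (22.451,3.802), length = 1
  seg 5: (22.451,3.802) -> (17.372,-8.164), length = 13
  seg 6: (17.372,-8.164) -> (24.164,-14.069), length = 9
  seg 7: (24.164,-14.069) -> (32.466,-21.285), length = 11
  seg 8: (32.466,-21.285) -> (40.013,-27.846), length = 10
Total = 75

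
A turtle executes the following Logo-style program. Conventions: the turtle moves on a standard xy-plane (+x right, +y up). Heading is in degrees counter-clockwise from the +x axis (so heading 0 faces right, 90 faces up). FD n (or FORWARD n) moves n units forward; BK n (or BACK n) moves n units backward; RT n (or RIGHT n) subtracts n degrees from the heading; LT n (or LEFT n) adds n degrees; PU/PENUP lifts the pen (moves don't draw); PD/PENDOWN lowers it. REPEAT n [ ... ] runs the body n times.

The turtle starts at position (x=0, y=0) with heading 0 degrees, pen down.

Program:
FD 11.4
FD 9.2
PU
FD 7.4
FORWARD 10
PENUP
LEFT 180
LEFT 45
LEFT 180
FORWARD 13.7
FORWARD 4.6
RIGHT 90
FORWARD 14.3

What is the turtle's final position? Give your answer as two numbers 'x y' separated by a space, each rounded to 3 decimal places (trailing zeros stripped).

Answer: 61.052 2.828

Derivation:
Executing turtle program step by step:
Start: pos=(0,0), heading=0, pen down
FD 11.4: (0,0) -> (11.4,0) [heading=0, draw]
FD 9.2: (11.4,0) -> (20.6,0) [heading=0, draw]
PU: pen up
FD 7.4: (20.6,0) -> (28,0) [heading=0, move]
FD 10: (28,0) -> (38,0) [heading=0, move]
PU: pen up
LT 180: heading 0 -> 180
LT 45: heading 180 -> 225
LT 180: heading 225 -> 45
FD 13.7: (38,0) -> (47.687,9.687) [heading=45, move]
FD 4.6: (47.687,9.687) -> (50.94,12.94) [heading=45, move]
RT 90: heading 45 -> 315
FD 14.3: (50.94,12.94) -> (61.052,2.828) [heading=315, move]
Final: pos=(61.052,2.828), heading=315, 2 segment(s) drawn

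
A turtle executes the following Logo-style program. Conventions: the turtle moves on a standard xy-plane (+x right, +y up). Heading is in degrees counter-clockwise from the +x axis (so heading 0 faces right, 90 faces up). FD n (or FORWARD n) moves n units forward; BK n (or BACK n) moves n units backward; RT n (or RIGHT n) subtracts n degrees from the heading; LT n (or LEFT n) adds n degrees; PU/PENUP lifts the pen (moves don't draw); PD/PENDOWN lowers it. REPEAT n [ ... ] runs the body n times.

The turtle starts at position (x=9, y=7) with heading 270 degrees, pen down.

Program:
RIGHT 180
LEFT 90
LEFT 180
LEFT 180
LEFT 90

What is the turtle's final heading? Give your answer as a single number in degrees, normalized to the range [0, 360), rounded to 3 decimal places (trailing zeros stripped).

Answer: 270

Derivation:
Executing turtle program step by step:
Start: pos=(9,7), heading=270, pen down
RT 180: heading 270 -> 90
LT 90: heading 90 -> 180
LT 180: heading 180 -> 0
LT 180: heading 0 -> 180
LT 90: heading 180 -> 270
Final: pos=(9,7), heading=270, 0 segment(s) drawn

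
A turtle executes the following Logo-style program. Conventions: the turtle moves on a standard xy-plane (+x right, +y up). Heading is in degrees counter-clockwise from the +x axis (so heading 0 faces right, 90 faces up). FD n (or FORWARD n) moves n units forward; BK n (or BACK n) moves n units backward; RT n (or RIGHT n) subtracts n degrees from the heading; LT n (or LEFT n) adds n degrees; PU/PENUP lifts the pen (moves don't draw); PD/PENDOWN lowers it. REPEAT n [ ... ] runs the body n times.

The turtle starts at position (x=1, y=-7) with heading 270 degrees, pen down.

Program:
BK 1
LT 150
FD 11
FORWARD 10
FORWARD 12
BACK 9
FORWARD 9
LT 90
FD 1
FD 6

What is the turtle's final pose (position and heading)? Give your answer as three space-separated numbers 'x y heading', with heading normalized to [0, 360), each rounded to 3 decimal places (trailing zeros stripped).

Answer: 11.438 26.079 150

Derivation:
Executing turtle program step by step:
Start: pos=(1,-7), heading=270, pen down
BK 1: (1,-7) -> (1,-6) [heading=270, draw]
LT 150: heading 270 -> 60
FD 11: (1,-6) -> (6.5,3.526) [heading=60, draw]
FD 10: (6.5,3.526) -> (11.5,12.187) [heading=60, draw]
FD 12: (11.5,12.187) -> (17.5,22.579) [heading=60, draw]
BK 9: (17.5,22.579) -> (13,14.785) [heading=60, draw]
FD 9: (13,14.785) -> (17.5,22.579) [heading=60, draw]
LT 90: heading 60 -> 150
FD 1: (17.5,22.579) -> (16.634,23.079) [heading=150, draw]
FD 6: (16.634,23.079) -> (11.438,26.079) [heading=150, draw]
Final: pos=(11.438,26.079), heading=150, 8 segment(s) drawn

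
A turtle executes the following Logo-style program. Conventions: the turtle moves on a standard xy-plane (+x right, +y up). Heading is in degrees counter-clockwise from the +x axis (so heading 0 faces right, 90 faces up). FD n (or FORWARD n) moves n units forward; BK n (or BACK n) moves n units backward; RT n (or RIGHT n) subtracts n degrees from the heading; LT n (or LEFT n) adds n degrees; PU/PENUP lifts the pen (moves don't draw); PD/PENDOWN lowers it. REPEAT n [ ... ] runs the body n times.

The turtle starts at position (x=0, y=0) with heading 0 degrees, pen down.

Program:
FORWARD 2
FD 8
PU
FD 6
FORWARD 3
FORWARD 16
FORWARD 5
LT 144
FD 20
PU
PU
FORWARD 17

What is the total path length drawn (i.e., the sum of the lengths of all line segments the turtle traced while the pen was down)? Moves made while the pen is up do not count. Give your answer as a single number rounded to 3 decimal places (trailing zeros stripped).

Answer: 10

Derivation:
Executing turtle program step by step:
Start: pos=(0,0), heading=0, pen down
FD 2: (0,0) -> (2,0) [heading=0, draw]
FD 8: (2,0) -> (10,0) [heading=0, draw]
PU: pen up
FD 6: (10,0) -> (16,0) [heading=0, move]
FD 3: (16,0) -> (19,0) [heading=0, move]
FD 16: (19,0) -> (35,0) [heading=0, move]
FD 5: (35,0) -> (40,0) [heading=0, move]
LT 144: heading 0 -> 144
FD 20: (40,0) -> (23.82,11.756) [heading=144, move]
PU: pen up
PU: pen up
FD 17: (23.82,11.756) -> (10.066,21.748) [heading=144, move]
Final: pos=(10.066,21.748), heading=144, 2 segment(s) drawn

Segment lengths:
  seg 1: (0,0) -> (2,0), length = 2
  seg 2: (2,0) -> (10,0), length = 8
Total = 10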